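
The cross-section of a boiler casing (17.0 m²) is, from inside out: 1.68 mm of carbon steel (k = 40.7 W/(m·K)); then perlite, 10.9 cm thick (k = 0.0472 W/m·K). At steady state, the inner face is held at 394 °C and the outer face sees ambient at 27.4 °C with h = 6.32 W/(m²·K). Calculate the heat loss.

Q = 2530 W

Treat each layer as a resistance in series:
  R_carbon steel = L/(kA) = 0.00168/(40.7·17.0) = 2.428×10^-6 K/W
  R_perlite = L/(kA) = 0.109/(0.0472·17.0) = 0.1358 K/W
  R_conv,out = 1/(hA) = 1/(6.32·17.0) = 0.009308 K/W
ΣR = 2.428×10^-6 + 0.1358 + 0.009308 = 0.1451 K/W
Q = ΔT/ΣR = (394 °C − 27.4 °C)/0.1451 = 2530 W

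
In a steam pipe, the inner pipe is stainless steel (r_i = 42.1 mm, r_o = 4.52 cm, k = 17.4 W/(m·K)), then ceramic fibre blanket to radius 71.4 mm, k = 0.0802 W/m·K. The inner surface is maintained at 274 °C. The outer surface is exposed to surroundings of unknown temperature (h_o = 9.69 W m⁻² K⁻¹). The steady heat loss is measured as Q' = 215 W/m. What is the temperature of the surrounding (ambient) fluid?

Series resistances:
  R'_stainless steel = ln(0.0452/0.0421)/(2πk) = 0.07105/(2π·17.4) = 6.499×10^-4 m·K/W
  R'_ceramic fibre blanket = ln(0.0714/0.0452)/(2πk) = 0.4572/(2π·0.0802) = 0.9073 m·K/W
  R'_conv,out = 1/(2πr h) = 1/(2π·0.0714·9.69) = 0.2300 m·K/W
ΣR = 1.138 m·K/W
ΔT = Q'·ΣR = 215 × 1.138 = 244.7 K
Heat flows outward, so T_out = T_in − ΔT = 274 − 244.7 = 29.3 °C

T_out = 29.3 °C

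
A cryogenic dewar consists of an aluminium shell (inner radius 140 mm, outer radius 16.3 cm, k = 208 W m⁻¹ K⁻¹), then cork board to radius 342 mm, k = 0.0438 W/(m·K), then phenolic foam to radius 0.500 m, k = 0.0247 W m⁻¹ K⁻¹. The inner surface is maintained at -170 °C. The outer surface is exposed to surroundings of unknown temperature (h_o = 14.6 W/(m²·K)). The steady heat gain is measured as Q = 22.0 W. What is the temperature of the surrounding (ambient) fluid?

T_out = 24.3 °C

Sum the resistances:
  R_aluminium = (1/0.140 − 1/0.163)/(4πk) = 1.008/(4π·208) = 3.856×10^-4 K/W
  R_cork board = (1/0.163 − 1/0.342)/(4πk) = 3.211/(4π·0.0438) = 5.834 K/W
  R_phenolic foam = (1/0.342 − 1/0.500)/(4πk) = 0.9240/(4π·0.0247) = 2.977 K/W
  R_conv,out = 1/(4πr²h) = 1/(4π·0.500²·14.6) = 0.02180 K/W
ΣR = 8.833 K/W
ΔT = Q·ΣR = 22.0 × 8.833 = 194.3 K
Heat flows inward, so T_out = T_in + ΔT = -170 + 194.3 = 24.3 °C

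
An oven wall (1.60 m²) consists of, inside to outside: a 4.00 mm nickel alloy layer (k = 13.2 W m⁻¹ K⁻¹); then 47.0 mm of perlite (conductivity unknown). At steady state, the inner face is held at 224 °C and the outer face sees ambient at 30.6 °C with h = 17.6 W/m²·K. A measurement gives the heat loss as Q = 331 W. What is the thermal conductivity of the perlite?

ΣR = ΔT/Q = |224 − 30.6|/331 = 0.5843 K/W
Known resistances:
  R_nickel alloy = L/(kA) = 0.00400/(13.2·1.60) = 1.894×10^-4 K/W
  R_conv,out = 1/(hA) = 1/(17.6·1.60) = 0.03551 K/W
R_perlite = ΣR − ΣR_known = 0.5843 − 0.03570 = 0.5486 K/W
L/(kA) = 0.5486 ⇒ k = 0.0470/(0.5486·1.60) = 0.0535 W/m·K

k = 0.0535 W/m·K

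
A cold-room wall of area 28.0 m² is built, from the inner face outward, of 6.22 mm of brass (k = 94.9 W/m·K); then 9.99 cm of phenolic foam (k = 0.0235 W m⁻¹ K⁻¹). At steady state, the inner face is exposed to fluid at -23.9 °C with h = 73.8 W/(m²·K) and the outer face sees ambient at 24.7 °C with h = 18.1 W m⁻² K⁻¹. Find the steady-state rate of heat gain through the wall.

Treat each layer as a resistance in series:
  R_conv,in = 1/(hA) = 1/(73.8·28.0) = 4.839×10^-4 K/W
  R_brass = L/(kA) = 0.00622/(94.9·28.0) = 2.341×10^-6 K/W
  R_phenolic foam = L/(kA) = 0.0999/(0.0235·28.0) = 0.1518 K/W
  R_conv,out = 1/(hA) = 1/(18.1·28.0) = 0.001973 K/W
ΣR = 4.839×10^-4 + 2.341×10^-6 + 0.1518 + 0.001973 = 0.1543 K/W
Q = ΔT/ΣR = (-23.9 °C − 24.7 °C)/0.1543 = -315 W
(Negative Q ⇒ heat flows inward; heat gain = 315 W.)

Q = 315 W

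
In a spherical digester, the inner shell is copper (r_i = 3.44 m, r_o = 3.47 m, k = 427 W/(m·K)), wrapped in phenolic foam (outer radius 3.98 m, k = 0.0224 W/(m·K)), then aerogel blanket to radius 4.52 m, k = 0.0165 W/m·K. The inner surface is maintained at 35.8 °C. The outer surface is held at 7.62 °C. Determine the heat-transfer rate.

Treat each layer as a resistance in series:
  R_copper = (1/3.44 − 1/3.47)/(4πk) = 0.002513/(4π·427) = 4.684×10^-7 K/W
  R_phenolic foam = (1/3.47 − 1/3.98)/(4πk) = 0.03693/(4π·0.0224) = 0.1312 K/W
  R_aerogel blanket = (1/3.98 − 1/4.52)/(4πk) = 0.03002/(4π·0.0165) = 0.1448 K/W
ΣR = 4.684×10^-7 + 0.1312 + 0.1448 = 0.2760 K/W
Q = ΔT/ΣR = (35.8 °C − 7.62 °C)/0.2760 = 102 W

Q = 102 W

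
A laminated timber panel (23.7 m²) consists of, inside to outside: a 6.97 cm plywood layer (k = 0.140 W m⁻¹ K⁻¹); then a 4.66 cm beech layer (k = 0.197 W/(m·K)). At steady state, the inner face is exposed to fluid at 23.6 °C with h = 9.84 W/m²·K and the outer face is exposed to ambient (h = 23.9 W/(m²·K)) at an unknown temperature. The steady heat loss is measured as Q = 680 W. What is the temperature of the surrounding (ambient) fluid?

Series resistances:
  R_conv,in = 1/(hA) = 1/(9.84·23.7) = 0.004288 K/W
  R_plywood = L/(kA) = 0.0697/(0.140·23.7) = 0.02101 K/W
  R_beech = L/(kA) = 0.0466/(0.197·23.7) = 0.009981 K/W
  R_conv,out = 1/(hA) = 1/(23.9·23.7) = 0.001765 K/W
ΣR = 0.03704 K/W
ΔT = Q·ΣR = 680 × 0.03704 = 25.19 K
Heat flows outward, so T_out = T_in − ΔT = 23.6 − 25.19 = -1.59 °C

T_out = -1.59 °C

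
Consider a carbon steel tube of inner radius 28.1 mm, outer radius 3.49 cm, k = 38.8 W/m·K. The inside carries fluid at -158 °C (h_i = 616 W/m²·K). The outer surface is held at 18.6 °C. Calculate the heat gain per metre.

Q' = 17.5 kW/m

Series thermal resistances, inner to outer:
  R'_conv,in = 1/(2πr h) = 1/(2π·0.0281·616) = 0.009195 m·K/W
  R'_carbon steel = ln(0.0349/0.0281)/(2πk) = 0.2167/(2π·38.8) = 8.890×10^-4 m·K/W
ΣR = 0.009195 + 8.890×10^-4 = 0.01008 m·K/W
Q' = ΔT/ΣR = (-158 °C − 18.6 °C)/0.01008 = -17500 W/m
(Negative Q' ⇒ heat flows inward; heat gain = 17500 W/m.)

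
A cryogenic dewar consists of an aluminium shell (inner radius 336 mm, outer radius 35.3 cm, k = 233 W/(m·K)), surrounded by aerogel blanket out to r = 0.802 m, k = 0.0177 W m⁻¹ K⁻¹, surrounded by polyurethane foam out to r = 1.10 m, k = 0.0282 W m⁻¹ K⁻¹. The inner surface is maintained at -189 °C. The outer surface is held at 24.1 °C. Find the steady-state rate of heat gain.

Resistance network (inner→outer):
  R_aluminium = (1/0.336 − 1/0.353)/(4πk) = 0.1433/(4π·233) = 4.895×10^-5 K/W
  R_aerogel blanket = (1/0.353 − 1/0.802)/(4πk) = 1.586/(4π·0.0177) = 7.130 K/W
  R_polyurethane foam = (1/0.802 − 1/1.10)/(4πk) = 0.3378/(4π·0.0282) = 0.9532 K/W
ΣR = 4.895×10^-5 + 7.130 + 0.9532 = 8.083 K/W
Q = ΔT/ΣR = (-189 °C − 24.1 °C)/8.083 = -26.4 W
(Negative Q ⇒ heat flows inward; heat gain = 26.4 W.)

Q = 26.4 W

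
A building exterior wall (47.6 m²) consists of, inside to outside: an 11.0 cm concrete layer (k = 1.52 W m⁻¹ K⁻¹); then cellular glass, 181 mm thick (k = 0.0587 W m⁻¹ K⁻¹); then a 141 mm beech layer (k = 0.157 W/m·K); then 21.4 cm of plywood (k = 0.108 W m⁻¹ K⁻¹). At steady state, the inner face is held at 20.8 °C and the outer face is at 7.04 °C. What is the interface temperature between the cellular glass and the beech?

T = 13.6 °C

Treat each layer as a resistance in series:
  R_concrete = L/(kA) = 0.110/(1.52·47.6) = 0.001520 K/W
  R_cellular glass = L/(kA) = 0.181/(0.0587·47.6) = 0.06478 K/W
  R_beech = L/(kA) = 0.141/(0.157·47.6) = 0.01887 K/W
  R_plywood = L/(kA) = 0.214/(0.108·47.6) = 0.04163 K/W
ΣR = 0.001520 + 0.06478 + 0.01887 + 0.04163 = 0.1268 K/W
Q = ΔT/ΣR = (20.8 °C − 7.04 °C)/0.1268 = 108.5 W
From the inner boundary to the cellular glass/beech interface, ΣR_partial = 0.06630 K/W.
T_interface = T_in − Q·ΣR_partial = 20.8 °C − (108.5)(0.06630) = 13.6 °C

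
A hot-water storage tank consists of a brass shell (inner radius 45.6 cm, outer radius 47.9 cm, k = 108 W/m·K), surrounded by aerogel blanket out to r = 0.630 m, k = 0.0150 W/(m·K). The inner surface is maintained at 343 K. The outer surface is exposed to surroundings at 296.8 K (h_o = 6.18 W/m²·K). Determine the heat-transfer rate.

Treat each layer as a resistance in series:
  R_brass = (1/0.456 − 1/0.479)/(4πk) = 0.1053/(4π·108) = 7.759×10^-5 K/W
  R_aerogel blanket = (1/0.479 − 1/0.630)/(4πk) = 0.5004/(4π·0.0150) = 2.655 K/W
  R_conv,out = 1/(4πr²h) = 1/(4π·0.630²·6.18) = 0.03244 K/W
ΣR = 7.759×10^-5 + 2.655 + 0.03244 = 2.688 K/W
Q = ΔT/ΣR = (343 K − 296.8 K)/2.688 = 17.2 W

Q = 17.2 W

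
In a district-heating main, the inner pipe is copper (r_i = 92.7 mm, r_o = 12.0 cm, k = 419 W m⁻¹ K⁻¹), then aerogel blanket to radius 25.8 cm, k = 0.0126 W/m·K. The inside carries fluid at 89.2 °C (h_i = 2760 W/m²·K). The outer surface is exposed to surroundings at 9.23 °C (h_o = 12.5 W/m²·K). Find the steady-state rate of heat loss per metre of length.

Resistance network (inner→outer):
  R'_conv,in = 1/(2πr h) = 1/(2π·0.0927·2760) = 6.221×10^-4 m·K/W
  R'_copper = ln(0.120/0.0927)/(2πk) = 0.2581/(2π·419) = 9.805×10^-5 m·K/W
  R'_aerogel blanket = ln(0.258/0.120)/(2πk) = 0.7655/(2π·0.0126) = 9.669 m·K/W
  R'_conv,out = 1/(2πr h) = 1/(2π·0.258·12.5) = 0.04935 m·K/W
ΣR = 6.221×10^-4 + 9.805×10^-5 + 9.669 + 0.04935 = 9.719 m·K/W
Q' = ΔT/ΣR = (89.2 °C − 9.23 °C)/9.719 = 8.23 W/m

Q' = 8.23 W/m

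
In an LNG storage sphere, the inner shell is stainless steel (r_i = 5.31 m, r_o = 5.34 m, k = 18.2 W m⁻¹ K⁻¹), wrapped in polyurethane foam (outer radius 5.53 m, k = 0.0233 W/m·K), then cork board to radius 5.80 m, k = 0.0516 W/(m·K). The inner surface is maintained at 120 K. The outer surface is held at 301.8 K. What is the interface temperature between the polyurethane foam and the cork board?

Resistance network (inner→outer):
  R_stainless steel = (1/5.31 − 1/5.34)/(4πk) = 0.001058/(4π·18.2) = 4.626×10^-6 K/W
  R_polyurethane foam = (1/5.34 − 1/5.53)/(4πk) = 0.006434/(4π·0.0233) = 0.02197 K/W
  R_cork board = (1/5.53 − 1/5.80)/(4πk) = 0.008418/(4π·0.0516) = 0.01298 K/W
ΣR = 4.626×10^-6 + 0.02197 + 0.01298 = 0.03495 K/W
Q = ΔT/ΣR = (120 K − 301.8 K)/0.03495 = -5202 W
From the inner boundary to the polyurethane foam/cork board interface, ΣR_partial = 0.02197 K/W.
T_interface = T_in − Q·ΣR_partial = 120 K − (-5202)(0.02197) = 234.3 K

T = 234.3 K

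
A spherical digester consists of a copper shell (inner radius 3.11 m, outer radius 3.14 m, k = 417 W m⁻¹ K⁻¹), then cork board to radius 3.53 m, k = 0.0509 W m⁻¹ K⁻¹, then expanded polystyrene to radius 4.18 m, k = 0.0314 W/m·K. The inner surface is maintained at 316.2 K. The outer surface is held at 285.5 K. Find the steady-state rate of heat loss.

Q = 184 W

Series thermal resistances, inner to outer:
  R_copper = (1/3.11 − 1/3.14)/(4πk) = 0.003072/(4π·417) = 5.863×10^-7 K/W
  R_cork board = (1/3.14 − 1/3.53)/(4πk) = 0.03519/(4π·0.0509) = 0.05501 K/W
  R_expanded polystyrene = (1/3.53 − 1/4.18)/(4πk) = 0.04405/(4π·0.0314) = 0.1116 K/W
ΣR = 5.863×10^-7 + 0.05501 + 0.1116 = 0.1666 K/W
Q = ΔT/ΣR = (316.2 K − 285.5 K)/0.1666 = 184 W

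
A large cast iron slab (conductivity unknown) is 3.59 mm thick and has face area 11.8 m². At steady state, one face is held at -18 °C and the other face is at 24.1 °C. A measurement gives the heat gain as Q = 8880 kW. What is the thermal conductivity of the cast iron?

ΣR = ΔT/Q = |-18 − 24.1|/8.88×10^6 = 4.741×10^-6 K/W
L/(kA) = 4.741×10^-6 ⇒ k = 0.00359/(4.741×10^-6·11.8) = 64.2 W/m·K

k = 64.2 W/m·K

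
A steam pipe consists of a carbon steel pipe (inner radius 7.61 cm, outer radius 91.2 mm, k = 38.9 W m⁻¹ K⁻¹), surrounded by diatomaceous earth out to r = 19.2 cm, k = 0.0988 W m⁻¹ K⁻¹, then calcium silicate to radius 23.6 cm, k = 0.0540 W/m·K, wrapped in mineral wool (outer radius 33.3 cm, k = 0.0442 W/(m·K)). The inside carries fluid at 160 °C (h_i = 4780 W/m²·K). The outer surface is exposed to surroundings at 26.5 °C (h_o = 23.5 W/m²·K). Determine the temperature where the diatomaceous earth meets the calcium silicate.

T = 108 °C

Treat each layer as a resistance in series:
  R'_conv,in = 1/(2πr h) = 1/(2π·0.0761·4780) = 4.375×10^-4 m·K/W
  R'_carbon steel = ln(0.0912/0.0761)/(2πk) = 0.1810/(2π·38.9) = 7.406×10^-4 m·K/W
  R'_diatomaceous earth = ln(0.192/0.0912)/(2πk) = 0.7444/(2π·0.0988) = 1.199 m·K/W
  R'_calcium silicate = ln(0.236/0.192)/(2πk) = 0.2063/(2π·0.0540) = 0.6081 m·K/W
  R'_mineral wool = ln(0.333/0.236)/(2πk) = 0.3443/(2π·0.0442) = 1.240 m·K/W
  R'_conv,out = 1/(2πr h) = 1/(2π·0.333·23.5) = 0.02034 m·K/W
ΣR = 4.375×10^-4 + 7.406×10^-4 + 1.199 + 0.6081 + 1.240 + 0.02034 = 3.069 m·K/W
Q' = ΔT/ΣR = (160 °C − 26.5 °C)/3.069 = 43.50 W/m
From the inner boundary to the diatomaceous earth/calcium silicate interface, ΣR_partial = 1.200 m·K/W.
T_interface = T_in − Q'·ΣR_partial = 160 °C − (43.50)(1.200) = 108 °C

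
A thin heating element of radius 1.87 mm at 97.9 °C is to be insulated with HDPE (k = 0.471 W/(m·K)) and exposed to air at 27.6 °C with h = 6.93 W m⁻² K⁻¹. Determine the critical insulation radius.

For a cylinder, r_cr = k_ins/h = 0.471/6.93 = 0.0680 m = 6.80 cm

r_cr = 6.80 cm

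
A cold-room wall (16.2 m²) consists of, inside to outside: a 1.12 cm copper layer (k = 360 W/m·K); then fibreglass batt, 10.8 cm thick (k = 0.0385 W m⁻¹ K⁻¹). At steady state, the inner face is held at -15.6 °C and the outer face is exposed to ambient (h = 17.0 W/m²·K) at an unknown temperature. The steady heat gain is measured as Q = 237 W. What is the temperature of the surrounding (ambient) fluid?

Sum the resistances:
  R_copper = L/(kA) = 0.0112/(360·16.2) = 1.920×10^-6 K/W
  R_fibreglass batt = L/(kA) = 0.108/(0.0385·16.2) = 0.1732 K/W
  R_conv,out = 1/(hA) = 1/(17.0·16.2) = 0.003631 K/W
ΣR = 0.1768 K/W
ΔT = Q·ΣR = 237 × 0.1768 = 41.90 K
Heat flows inward, so T_out = T_in + ΔT = -15.6 + 41.90 = 26.3 °C

T_out = 26.3 °C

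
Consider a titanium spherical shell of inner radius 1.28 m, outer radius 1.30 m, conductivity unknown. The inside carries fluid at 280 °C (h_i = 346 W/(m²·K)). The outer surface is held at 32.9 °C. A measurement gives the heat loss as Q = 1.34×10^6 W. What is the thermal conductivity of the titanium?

ΣR = ΔT/Q = |280 − 32.9|/1.34×10^6 = 1.844×10^-4 K/W
Known resistances:
  R_conv,in = 1/(4πr²h) = 1/(4π·1.28²·346) = 1.404×10^-4 K/W
R_titanium = ΣR − ΣR_known = 1.844×10^-4 − 1.404×10^-4 = 4.400×10^-5 K/W
(1/r₁−1/r₂)/(4πk) = 4.400×10^-5 ⇒ k = 0.01202/(4π·4.400×10^-5) = 21.7 W/m·K

k = 21.7 W/m·K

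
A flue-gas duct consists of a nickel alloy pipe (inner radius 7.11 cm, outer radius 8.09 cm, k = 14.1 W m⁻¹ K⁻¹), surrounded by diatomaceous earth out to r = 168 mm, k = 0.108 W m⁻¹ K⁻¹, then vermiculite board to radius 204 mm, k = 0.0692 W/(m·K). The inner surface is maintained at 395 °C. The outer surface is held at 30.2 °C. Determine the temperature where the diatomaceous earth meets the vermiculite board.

T = 137 °C

Series thermal resistances, inner to outer:
  R'_nickel alloy = ln(0.0809/0.0711)/(2πk) = 0.1291/(2π·14.1) = 0.001458 m·K/W
  R'_diatomaceous earth = ln(0.168/0.0809)/(2πk) = 0.7308/(2π·0.108) = 1.077 m·K/W
  R'_vermiculite board = ln(0.204/0.168)/(2πk) = 0.1942/(2π·0.0692) = 0.4465 m·K/W
ΣR = 0.001458 + 1.077 + 0.4465 = 1.525 m·K/W
Q' = ΔT/ΣR = (395 °C − 30.2 °C)/1.525 = 239.2 W/m
From the inner boundary to the diatomaceous earth/vermiculite board interface, ΣR_partial = 1.078 m·K/W.
T_interface = T_in − Q'·ΣR_partial = 395 °C − (239.2)(1.078) = 137 °C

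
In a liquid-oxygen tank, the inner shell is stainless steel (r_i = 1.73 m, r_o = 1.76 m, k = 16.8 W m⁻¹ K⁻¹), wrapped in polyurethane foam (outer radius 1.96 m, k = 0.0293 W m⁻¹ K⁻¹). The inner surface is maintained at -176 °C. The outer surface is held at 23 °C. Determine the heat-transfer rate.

Resistance network (inner→outer):
  R_stainless steel = (1/1.73 − 1/1.76)/(4πk) = 0.009853/(4π·16.8) = 4.667×10^-5 K/W
  R_polyurethane foam = (1/1.76 − 1/1.96)/(4πk) = 0.05798/(4π·0.0293) = 0.1575 K/W
ΣR = 4.667×10^-5 + 0.1575 = 0.1575 K/W
Q = ΔT/ΣR = (-176 °C − 23 °C)/0.1575 = -1260 W
(Negative Q ⇒ heat flows inward; heat gain = 1260 W.)

Q = 1260 W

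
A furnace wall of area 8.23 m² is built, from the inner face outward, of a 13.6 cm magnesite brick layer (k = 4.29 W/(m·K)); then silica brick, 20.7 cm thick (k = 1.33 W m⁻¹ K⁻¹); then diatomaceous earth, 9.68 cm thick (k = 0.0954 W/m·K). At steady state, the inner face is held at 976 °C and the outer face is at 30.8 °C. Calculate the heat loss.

Q = 6.47 kW

Treat each layer as a resistance in series:
  R_magnesite brick = L/(kA) = 0.136/(4.29·8.23) = 0.003852 K/W
  R_silica brick = L/(kA) = 0.207/(1.33·8.23) = 0.01891 K/W
  R_diatomaceous earth = L/(kA) = 0.0968/(0.0954·8.23) = 0.1233 K/W
ΣR = 0.003852 + 0.01891 + 0.1233 = 0.1461 K/W
Q = ΔT/ΣR = (976 °C − 30.8 °C)/0.1461 = 6470 W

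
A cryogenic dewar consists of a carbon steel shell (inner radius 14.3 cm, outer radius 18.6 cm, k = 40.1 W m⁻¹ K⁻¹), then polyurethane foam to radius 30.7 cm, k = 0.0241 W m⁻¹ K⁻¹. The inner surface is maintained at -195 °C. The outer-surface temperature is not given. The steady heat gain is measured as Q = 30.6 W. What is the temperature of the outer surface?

Series resistances:
  R_carbon steel = (1/0.143 − 1/0.186)/(4πk) = 1.617/(4π·40.1) = 0.003208 K/W
  R_polyurethane foam = (1/0.186 − 1/0.307)/(4πk) = 2.119/(4π·0.0241) = 6.997 K/W
ΣR = 7.000 K/W
ΔT = Q·ΣR = 30.6 × 7.000 = 214.2 K
Heat flows inward, so T_out = T_in + ΔT = -195 + 214.2 = 19.2 °C

T_out = 19.2 °C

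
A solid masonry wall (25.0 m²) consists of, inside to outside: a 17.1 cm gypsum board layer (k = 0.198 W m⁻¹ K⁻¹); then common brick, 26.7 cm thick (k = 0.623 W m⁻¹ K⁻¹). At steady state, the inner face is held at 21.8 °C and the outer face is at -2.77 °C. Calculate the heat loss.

Resistance network (inner→outer):
  R_gypsum board = L/(kA) = 0.171/(0.198·25.0) = 0.03455 K/W
  R_common brick = L/(kA) = 0.267/(0.623·25.0) = 0.01714 K/W
ΣR = 0.03455 + 0.01714 = 0.05169 K/W
Q = ΔT/ΣR = (21.8 °C − -2.77 °C)/0.05169 = 475 W

Q = 475 W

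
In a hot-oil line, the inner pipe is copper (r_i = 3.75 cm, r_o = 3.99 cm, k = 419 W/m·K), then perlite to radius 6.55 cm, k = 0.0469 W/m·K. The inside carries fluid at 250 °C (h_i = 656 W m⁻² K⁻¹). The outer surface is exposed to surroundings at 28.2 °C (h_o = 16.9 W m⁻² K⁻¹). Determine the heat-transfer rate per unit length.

Q' = 121 W/m

Series thermal resistances, inner to outer:
  R'_conv,in = 1/(2πr h) = 1/(2π·0.0375·656) = 0.006470 m·K/W
  R'_copper = ln(0.0399/0.0375)/(2πk) = 0.06204/(2π·419) = 2.356×10^-5 m·K/W
  R'_perlite = ln(0.0655/0.0399)/(2πk) = 0.4957/(2π·0.0469) = 1.682 m·K/W
  R'_conv,out = 1/(2πr h) = 1/(2π·0.0655·16.9) = 0.1438 m·K/W
ΣR = 0.006470 + 2.356×10^-5 + 1.682 + 0.1438 = 1.832 m·K/W
Q' = ΔT/ΣR = (250 °C − 28.2 °C)/1.832 = 121 W/m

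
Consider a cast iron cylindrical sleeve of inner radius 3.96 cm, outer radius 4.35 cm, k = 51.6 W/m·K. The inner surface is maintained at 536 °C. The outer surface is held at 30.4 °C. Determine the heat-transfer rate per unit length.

Q' = 1750 kW/m

Q' = 2πk·ΔT/ln(r₂/r₁) = 2π × 51.6 × 505.6 / ln(0.0435/0.0396) = 1.75×10^6 W/m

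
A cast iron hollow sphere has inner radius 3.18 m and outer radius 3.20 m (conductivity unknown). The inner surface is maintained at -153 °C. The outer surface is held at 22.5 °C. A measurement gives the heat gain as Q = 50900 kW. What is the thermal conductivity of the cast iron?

ΣR = ΔT/Q = |-153 − 22.5|/5.09×10^7 = 3.448×10^-6 K/W
(1/r₁−1/r₂)/(4πk) = 3.448×10^-6 ⇒ k = 0.001965/(4π·3.448×10^-6) = 45.4 W/m·K

k = 45.4 W/m·K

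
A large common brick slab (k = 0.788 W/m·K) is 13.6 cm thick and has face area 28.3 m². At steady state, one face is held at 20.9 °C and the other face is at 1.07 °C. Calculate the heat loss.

Q = 3250 W

Q = kA·ΔT/L = 0.788 × 28.3 × |20.9 °C − 1.07 °C| / 0.136 = 3250 W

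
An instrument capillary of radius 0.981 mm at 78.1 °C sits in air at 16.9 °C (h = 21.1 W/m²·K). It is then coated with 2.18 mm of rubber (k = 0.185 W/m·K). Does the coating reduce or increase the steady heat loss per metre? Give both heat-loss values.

Critical radius for a cylinder: r_cr = k/h = 0.00877 m = 0.877 cm.
Outer radius after coating: r₂ = 9.81×10^-4 + 0.00218 = 0.003161 m.
Since r₁ < r_cr and r₂ ≤ r_cr, the coating moves toward the maximum at r_cr — heat loss rises.
Bare: R = 1/(2πr₁h) = 7.689 m·K/W; Q = 61.2/7.689 = 7.96 W/m.
Coated: R = R_cond + R_conv = 3.393 m·K/W; Q = 61.2/3.393 = 18.0 W/m.

increases: 7.96 → 18.0 W/m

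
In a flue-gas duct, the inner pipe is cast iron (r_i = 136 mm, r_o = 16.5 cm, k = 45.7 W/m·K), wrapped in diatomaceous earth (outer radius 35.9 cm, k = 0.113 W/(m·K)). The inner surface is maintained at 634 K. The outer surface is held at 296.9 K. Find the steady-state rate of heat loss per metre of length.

Q' = 308 W/m

Series thermal resistances, inner to outer:
  R'_cast iron = ln(0.165/0.136)/(2πk) = 0.1933/(2π·45.7) = 6.732×10^-4 m·K/W
  R'_diatomaceous earth = ln(0.359/0.165)/(2πk) = 0.7774/(2π·0.113) = 1.095 m·K/W
ΣR = 6.732×10^-4 + 1.095 = 1.096 m·K/W
Q' = ΔT/ΣR = (634 K − 296.9 K)/1.096 = 308 W/m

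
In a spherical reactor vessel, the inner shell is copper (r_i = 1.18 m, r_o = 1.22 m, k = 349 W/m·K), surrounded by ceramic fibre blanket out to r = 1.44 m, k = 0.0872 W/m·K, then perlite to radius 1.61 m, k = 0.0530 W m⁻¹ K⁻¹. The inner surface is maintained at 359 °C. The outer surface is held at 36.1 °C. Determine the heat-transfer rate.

Treat each layer as a resistance in series:
  R_copper = (1/1.18 − 1/1.22)/(4πk) = 0.02779/(4π·349) = 6.336×10^-6 K/W
  R_ceramic fibre blanket = (1/1.22 − 1/1.44)/(4πk) = 0.1252/(4π·0.0872) = 0.1143 K/W
  R_perlite = (1/1.44 − 1/1.61)/(4πk) = 0.07333/(4π·0.0530) = 0.1101 K/W
ΣR = 6.336×10^-6 + 0.1143 + 0.1101 = 0.2244 K/W
Q = ΔT/ΣR = (359 °C − 36.1 °C)/0.2244 = 1440 W

Q = 1440 W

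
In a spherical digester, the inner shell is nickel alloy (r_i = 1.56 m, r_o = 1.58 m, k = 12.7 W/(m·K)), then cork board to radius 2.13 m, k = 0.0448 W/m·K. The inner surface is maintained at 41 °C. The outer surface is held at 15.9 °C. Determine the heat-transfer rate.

Q = 86.4 W

Series thermal resistances, inner to outer:
  R_nickel alloy = (1/1.56 − 1/1.58)/(4πk) = 0.008114/(4π·12.7) = 5.084×10^-5 K/W
  R_cork board = (1/1.58 − 1/2.13)/(4πk) = 0.1634/(4π·0.0448) = 0.2903 K/W
ΣR = 5.084×10^-5 + 0.2903 = 0.2904 K/W
Q = ΔT/ΣR = (41 °C − 15.9 °C)/0.2904 = 86.4 W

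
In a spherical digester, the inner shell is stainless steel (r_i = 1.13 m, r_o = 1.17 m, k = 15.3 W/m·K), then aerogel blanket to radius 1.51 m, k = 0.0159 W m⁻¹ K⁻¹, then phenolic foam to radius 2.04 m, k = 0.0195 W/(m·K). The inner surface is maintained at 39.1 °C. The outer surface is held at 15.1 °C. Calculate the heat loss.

Resistance network (inner→outer):
  R_stainless steel = (1/1.13 − 1/1.17)/(4πk) = 0.03025/(4π·15.3) = 1.574×10^-4 K/W
  R_aerogel blanket = (1/1.17 − 1/1.51)/(4πk) = 0.1924/(4π·0.0159) = 0.9632 K/W
  R_phenolic foam = (1/1.51 − 1/2.04)/(4πk) = 0.1721/(4π·0.0195) = 0.7021 K/W
ΣR = 1.574×10^-4 + 0.9632 + 0.7021 = 1.665 K/W
Q = ΔT/ΣR = (39.1 °C − 15.1 °C)/1.665 = 14.4 W

Q = 14.4 W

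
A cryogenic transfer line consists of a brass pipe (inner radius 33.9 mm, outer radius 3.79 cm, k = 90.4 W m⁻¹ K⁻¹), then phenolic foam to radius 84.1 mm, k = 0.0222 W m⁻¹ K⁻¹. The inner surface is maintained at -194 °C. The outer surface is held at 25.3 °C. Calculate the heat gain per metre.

Q' = 38.4 W/m

Series thermal resistances, inner to outer:
  R'_brass = ln(0.0379/0.0339)/(2πk) = 0.1115/(2π·90.4) = 1.964×10^-4 m·K/W
  R'_phenolic foam = ln(0.0841/0.0379)/(2πk) = 0.7971/(2π·0.0222) = 5.714 m·K/W
ΣR = 1.964×10^-4 + 5.714 = 5.714 m·K/W
Q' = ΔT/ΣR = (-194 °C − 25.3 °C)/5.714 = -38.4 W/m
(Negative Q' ⇒ heat flows inward; heat gain = 38.4 W/m.)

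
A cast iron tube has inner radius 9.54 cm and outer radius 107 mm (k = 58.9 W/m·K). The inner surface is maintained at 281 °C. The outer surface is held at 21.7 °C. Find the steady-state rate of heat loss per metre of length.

Q' = 2πk·ΔT/ln(r₂/r₁) = 2π × 58.9 × 259.3 / ln(0.107/0.0954) = 8.36×10^5 W/m

Q' = 8.36×10^5 W/m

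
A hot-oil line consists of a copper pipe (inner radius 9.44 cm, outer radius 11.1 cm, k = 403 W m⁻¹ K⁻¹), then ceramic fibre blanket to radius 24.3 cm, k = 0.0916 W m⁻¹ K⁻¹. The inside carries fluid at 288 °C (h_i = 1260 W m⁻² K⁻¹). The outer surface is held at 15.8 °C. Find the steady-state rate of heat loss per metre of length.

Q' = 200 W/m

Resistance network (inner→outer):
  R'_conv,in = 1/(2πr h) = 1/(2π·0.0944·1260) = 0.001338 m·K/W
  R'_copper = ln(0.111/0.0944)/(2πk) = 0.1620/(2π·403) = 6.397×10^-5 m·K/W
  R'_ceramic fibre blanket = ln(0.243/0.111)/(2πk) = 0.7835/(2π·0.0916) = 1.361 m·K/W
ΣR = 0.001338 + 6.397×10^-5 + 1.361 = 1.362 m·K/W
Q' = ΔT/ΣR = (288 °C − 15.8 °C)/1.362 = 200 W/m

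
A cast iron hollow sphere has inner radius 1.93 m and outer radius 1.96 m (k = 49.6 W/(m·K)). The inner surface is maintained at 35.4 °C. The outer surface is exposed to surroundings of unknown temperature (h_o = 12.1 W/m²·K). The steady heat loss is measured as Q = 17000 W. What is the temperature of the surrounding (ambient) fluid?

Series resistances:
  R_cast iron = (1/1.93 − 1/1.96)/(4πk) = 0.007931/(4π·49.6) = 1.272×10^-5 K/W
  R_conv,out = 1/(4πr²h) = 1/(4π·1.96²·12.1) = 0.001712 K/W
ΣR = 0.001725 K/W
ΔT = Q·ΣR = 17000 × 0.001725 = 29.32 K
Heat flows outward, so T_out = T_in − ΔT = 35.4 − 29.32 = 6.08 °C

T_out = 6.08 °C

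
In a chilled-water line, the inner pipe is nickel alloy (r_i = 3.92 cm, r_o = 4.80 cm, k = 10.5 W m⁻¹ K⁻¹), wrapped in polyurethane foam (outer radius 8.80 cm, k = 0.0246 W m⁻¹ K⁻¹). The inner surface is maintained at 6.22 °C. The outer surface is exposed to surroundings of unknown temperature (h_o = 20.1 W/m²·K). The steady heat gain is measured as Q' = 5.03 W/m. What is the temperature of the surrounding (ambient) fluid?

Sum the resistances:
  R'_nickel alloy = ln(0.0480/0.0392)/(2πk) = 0.2025/(2π·10.5) = 0.003070 m·K/W
  R'_polyurethane foam = ln(0.0880/0.0480)/(2πk) = 0.6061/(2π·0.0246) = 3.922 m·K/W
  R'_conv,out = 1/(2πr h) = 1/(2π·0.0880·20.1) = 0.08998 m·K/W
ΣR = 4.015 m·K/W
ΔT = Q'·ΣR = 5.03 × 4.015 = 20.20 K
Heat flows inward, so T_out = T_in + ΔT = 6.22 + 20.20 = 26.4 °C

T_out = 26.4 °C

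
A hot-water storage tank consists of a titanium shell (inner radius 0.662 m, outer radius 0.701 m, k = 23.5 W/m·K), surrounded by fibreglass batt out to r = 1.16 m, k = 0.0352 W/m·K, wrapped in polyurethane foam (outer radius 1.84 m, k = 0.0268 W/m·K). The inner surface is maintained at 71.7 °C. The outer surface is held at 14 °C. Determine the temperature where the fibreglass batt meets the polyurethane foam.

T = 38.6 °C

Series thermal resistances, inner to outer:
  R_titanium = (1/0.662 − 1/0.701)/(4πk) = 0.08404/(4π·23.5) = 2.846×10^-4 K/W
  R_fibreglass batt = (1/0.701 − 1/1.16)/(4πk) = 0.5645/(4π·0.0352) = 1.276 K/W
  R_polyurethane foam = (1/1.16 − 1/1.84)/(4πk) = 0.3186/(4π·0.0268) = 0.9460 K/W
ΣR = 2.846×10^-4 + 1.276 + 0.9460 = 2.222 K/W
Q = ΔT/ΣR = (71.7 °C − 14 °C)/2.222 = 25.97 W
From the inner boundary to the fibreglass batt/polyurethane foam interface, ΣR_partial = 1.276 K/W.
T_interface = T_in − Q·ΣR_partial = 71.7 °C − (25.97)(1.276) = 38.6 °C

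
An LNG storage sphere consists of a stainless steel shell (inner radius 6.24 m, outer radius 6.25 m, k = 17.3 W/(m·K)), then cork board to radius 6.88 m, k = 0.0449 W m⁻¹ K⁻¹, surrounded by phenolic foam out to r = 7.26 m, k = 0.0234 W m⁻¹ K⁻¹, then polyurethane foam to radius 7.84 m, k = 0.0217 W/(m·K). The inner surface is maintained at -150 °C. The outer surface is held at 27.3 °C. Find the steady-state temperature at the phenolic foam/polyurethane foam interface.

Treat each layer as a resistance in series:
  R_stainless steel = (1/6.24 − 1/6.25)/(4πk) = 2.564×10^-4/(4π·17.3) = 1.179×10^-6 K/W
  R_cork board = (1/6.25 − 1/6.88)/(4πk) = 0.01465/(4π·0.0449) = 0.02597 K/W
  R_phenolic foam = (1/6.88 − 1/7.26)/(4πk) = 0.007608/(4π·0.0234) = 0.02587 K/W
  R_polyurethane foam = (1/7.26 − 1/7.84)/(4πk) = 0.01019/(4π·0.0217) = 0.03737 K/W
ΣR = 1.179×10^-6 + 0.02597 + 0.02587 + 0.03737 = 0.08921 K/W
Q = ΔT/ΣR = (-150 °C − 27.3 °C)/0.08921 = -1987 W
From the inner boundary to the phenolic foam/polyurethane foam interface, ΣR_partial = 0.05184 K/W.
T_interface = T_in − Q·ΣR_partial = -150 °C − (-1987)(0.05184) = -47.0 °C

T = -47.0 °C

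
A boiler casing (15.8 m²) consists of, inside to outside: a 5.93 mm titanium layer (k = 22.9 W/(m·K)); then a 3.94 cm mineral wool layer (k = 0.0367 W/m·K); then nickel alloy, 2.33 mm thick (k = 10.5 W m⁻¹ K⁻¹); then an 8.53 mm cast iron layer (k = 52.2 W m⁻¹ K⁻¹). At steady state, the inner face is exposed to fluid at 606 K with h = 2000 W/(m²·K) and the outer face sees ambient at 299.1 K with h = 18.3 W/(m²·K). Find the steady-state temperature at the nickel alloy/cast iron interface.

Treat each layer as a resistance in series:
  R_conv,in = 1/(hA) = 1/(2000·15.8) = 3.165×10^-5 K/W
  R_titanium = L/(kA) = 0.00593/(22.9·15.8) = 1.639×10^-5 K/W
  R_mineral wool = L/(kA) = 0.0394/(0.0367·15.8) = 0.06795 K/W
  R_nickel alloy = L/(kA) = 0.00233/(10.5·15.8) = 1.404×10^-5 K/W
  R_cast iron = L/(kA) = 0.00853/(52.2·15.8) = 1.034×10^-5 K/W
  R_conv,out = 1/(hA) = 1/(18.3·15.8) = 0.003459 K/W
ΣR = 3.165×10^-5 + 1.639×10^-5 + 0.06795 + 1.404×10^-5 + 1.034×10^-5 + 0.003459 = 0.07148 K/W
Q = ΔT/ΣR = (606 K − 299.1 K)/0.07148 = 4294 W
From the inner boundary to the nickel alloy/cast iron interface, ΣR_partial = 0.06801 K/W.
T_interface = T_in − Q·ΣR_partial = 606 K − (4294)(0.06801) = 314.0 K

T = 314.0 K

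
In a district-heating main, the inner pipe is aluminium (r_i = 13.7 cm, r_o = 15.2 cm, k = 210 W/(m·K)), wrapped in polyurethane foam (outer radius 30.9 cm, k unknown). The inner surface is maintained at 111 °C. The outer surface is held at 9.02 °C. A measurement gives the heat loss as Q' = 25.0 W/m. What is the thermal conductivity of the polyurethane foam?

k = 0.0277 W/m·K

ΣR = ΔT/Q' = |111 − 9.02|/25.0 = 4.079 m·K/W
Known resistances:
  R'_aluminium = ln(0.152/0.137)/(2πk) = 0.1039/(2π·210) = 7.874×10^-5 m·K/W
R_polyurethane foam = ΣR − ΣR_known = 4.079 − 7.874×10^-5 = 4.079 m·K/W
ln(r₂/r₁)/(2πk) = 4.079 ⇒ k = 0.7095/(2π·4.079) = 0.0277 W/m·K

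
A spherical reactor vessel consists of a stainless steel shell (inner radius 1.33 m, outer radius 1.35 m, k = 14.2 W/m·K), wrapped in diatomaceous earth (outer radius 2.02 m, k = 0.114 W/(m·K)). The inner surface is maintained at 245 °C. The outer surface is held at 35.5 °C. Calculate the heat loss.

Q = 1220 W

Series thermal resistances, inner to outer:
  R_stainless steel = (1/1.33 − 1/1.35)/(4πk) = 0.01114/(4π·14.2) = 6.242×10^-5 K/W
  R_diatomaceous earth = (1/1.35 − 1/2.02)/(4πk) = 0.2457/(4π·0.114) = 0.1715 K/W
ΣR = 6.242×10^-5 + 0.1715 = 0.1716 K/W
Q = ΔT/ΣR = (245 °C − 35.5 °C)/0.1716 = 1220 W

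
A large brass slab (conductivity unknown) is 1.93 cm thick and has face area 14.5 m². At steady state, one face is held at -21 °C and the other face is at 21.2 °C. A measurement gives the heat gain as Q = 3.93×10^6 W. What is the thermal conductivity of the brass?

k = 124 W/m·K

ΣR = ΔT/Q = |-21 − 21.2|/3.93×10^6 = 1.074×10^-5 K/W
L/(kA) = 1.074×10^-5 ⇒ k = 0.0193/(1.074×10^-5·14.5) = 124 W/m·K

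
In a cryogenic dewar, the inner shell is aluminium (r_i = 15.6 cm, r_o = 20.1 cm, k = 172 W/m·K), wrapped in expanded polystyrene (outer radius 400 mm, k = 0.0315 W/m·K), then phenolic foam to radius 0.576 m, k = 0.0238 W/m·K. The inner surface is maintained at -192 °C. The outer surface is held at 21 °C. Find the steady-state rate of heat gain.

Series thermal resistances, inner to outer:
  R_aluminium = (1/0.156 − 1/0.201)/(4πk) = 1.435/(4π·172) = 6.640×10^-4 K/W
  R_expanded polystyrene = (1/0.201 − 1/0.400)/(4πk) = 2.475/(4π·0.0315) = 6.253 K/W
  R_phenolic foam = (1/0.400 − 1/0.576)/(4πk) = 0.7639/(4π·0.0238) = 2.554 K/W
ΣR = 6.640×10^-4 + 6.253 + 2.554 = 8.808 K/W
Q = ΔT/ΣR = (-192 °C − 21 °C)/8.808 = -24.2 W
(Negative Q ⇒ heat flows inward; heat gain = 24.2 W.)

Q = 24.2 W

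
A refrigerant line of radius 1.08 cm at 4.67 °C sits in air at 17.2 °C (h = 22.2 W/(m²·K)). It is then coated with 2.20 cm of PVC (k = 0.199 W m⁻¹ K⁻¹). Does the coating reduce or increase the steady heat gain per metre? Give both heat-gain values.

Critical radius for a cylinder: r_cr = k/h = 0.00896 m = 0.896 cm.
Outer radius after coating: r₂ = 0.0108 + 0.0220 = 0.0328 m.
Since r₁ ≥ r_cr, any added insulation reduces the heat gain.
Bare: R = 1/(2πr₁h) = 0.6638 m·K/W; Q = 12.53/0.6638 = 18.9 W/m.
Coated: R = R_cond + R_conv = 1.107 m·K/W; Q = 12.53/1.107 = 11.3 W/m.

reduces: 18.9 → 11.3 W/m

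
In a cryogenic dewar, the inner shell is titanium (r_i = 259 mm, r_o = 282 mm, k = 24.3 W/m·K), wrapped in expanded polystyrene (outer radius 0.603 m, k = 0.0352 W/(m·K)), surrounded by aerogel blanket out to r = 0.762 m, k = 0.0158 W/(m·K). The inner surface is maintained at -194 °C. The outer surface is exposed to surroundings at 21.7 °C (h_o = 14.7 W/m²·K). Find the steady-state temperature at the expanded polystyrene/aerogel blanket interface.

T = -41.1 °C

Series thermal resistances, inner to outer:
  R_titanium = (1/0.259 − 1/0.282)/(4πk) = 0.3149/(4π·24.3) = 0.001031 K/W
  R_expanded polystyrene = (1/0.282 − 1/0.603)/(4πk) = 1.888/(4π·0.0352) = 4.268 K/W
  R_aerogel blanket = (1/0.603 − 1/0.762)/(4πk) = 0.3460/(4π·0.0158) = 1.743 K/W
  R_conv,out = 1/(4πr²h) = 1/(4π·0.762²·14.7) = 0.009323 K/W
ΣR = 0.001031 + 4.268 + 1.743 + 0.009323 = 6.021 K/W
Q = ΔT/ΣR = (-194 °C − 21.7 °C)/6.021 = -35.82 W
From the inner boundary to the expanded polystyrene/aerogel blanket interface, ΣR_partial = 4.269 K/W.
T_interface = T_in − Q·ΣR_partial = -194 °C − (-35.82)(4.269) = -41.1 °C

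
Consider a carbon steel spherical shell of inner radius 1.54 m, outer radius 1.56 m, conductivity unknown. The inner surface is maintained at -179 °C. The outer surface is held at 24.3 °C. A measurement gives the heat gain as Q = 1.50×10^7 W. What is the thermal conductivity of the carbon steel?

k = 48.9 W/m·K

ΣR = ΔT/Q = |-179 − 24.3|/1.50×10^7 = 1.355×10^-5 K/W
(1/r₁−1/r₂)/(4πk) = 1.355×10^-5 ⇒ k = 0.008325/(4π·1.355×10^-5) = 48.9 W/m·K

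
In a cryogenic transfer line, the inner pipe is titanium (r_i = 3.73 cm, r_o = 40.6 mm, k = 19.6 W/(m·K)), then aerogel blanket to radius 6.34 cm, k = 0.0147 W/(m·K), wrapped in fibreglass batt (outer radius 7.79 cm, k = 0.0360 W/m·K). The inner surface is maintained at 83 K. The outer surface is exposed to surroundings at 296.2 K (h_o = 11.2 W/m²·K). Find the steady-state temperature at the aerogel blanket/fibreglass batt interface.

Treat each layer as a resistance in series:
  R'_titanium = ln(0.0406/0.0373)/(2πk) = 0.08477/(2π·19.6) = 6.884×10^-4 m·K/W
  R'_aerogel blanket = ln(0.0634/0.0406)/(2πk) = 0.4457/(2π·0.0147) = 4.825 m·K/W
  R'_fibreglass batt = ln(0.0779/0.0634)/(2πk) = 0.2060/(2π·0.0360) = 0.9106 m·K/W
  R'_conv,out = 1/(2πr h) = 1/(2π·0.0779·11.2) = 0.1824 m·K/W
ΣR = 6.884×10^-4 + 4.825 + 0.9106 + 0.1824 = 5.919 m·K/W
Q' = ΔT/ΣR = (83 K − 296.2 K)/5.919 = -36.02 W/m
From the inner boundary to the aerogel blanket/fibreglass batt interface, ΣR_partial = 4.826 m·K/W.
T_interface = T_in − Q'·ΣR_partial = 83 K − (-36.02)(4.826) = 256.8 K

T = 256.8 K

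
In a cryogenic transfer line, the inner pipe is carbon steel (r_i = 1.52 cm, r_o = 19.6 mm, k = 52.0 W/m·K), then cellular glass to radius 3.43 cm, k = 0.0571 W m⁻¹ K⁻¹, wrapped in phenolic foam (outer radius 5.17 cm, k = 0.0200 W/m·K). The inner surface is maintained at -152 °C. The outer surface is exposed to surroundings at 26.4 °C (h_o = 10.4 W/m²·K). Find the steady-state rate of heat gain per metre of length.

Q' = 34.8 W/m

Treat each layer as a resistance in series:
  R'_carbon steel = ln(0.0196/0.0152)/(2πk) = 0.2542/(2π·52.0) = 7.781×10^-4 m·K/W
  R'_cellular glass = ln(0.0343/0.0196)/(2πk) = 0.5596/(2π·0.0571) = 1.560 m·K/W
  R'_phenolic foam = ln(0.0517/0.0343)/(2πk) = 0.4103/(2π·0.0200) = 3.265 m·K/W
  R'_conv,out = 1/(2πr h) = 1/(2π·0.0517·10.4) = 0.2960 m·K/W
ΣR = 7.781×10^-4 + 1.560 + 3.265 + 0.2960 = 5.122 m·K/W
Q' = ΔT/ΣR = (-152 °C − 26.4 °C)/5.122 = -34.8 W/m
(Negative Q' ⇒ heat flows inward; heat gain = 34.8 W/m.)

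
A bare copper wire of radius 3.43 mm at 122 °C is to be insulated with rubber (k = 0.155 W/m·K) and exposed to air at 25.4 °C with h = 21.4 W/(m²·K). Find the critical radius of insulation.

r_cr = 0.724 cm

For a cylinder, r_cr = k_ins/h = 0.155/21.4 = 0.00724 m = 0.724 cm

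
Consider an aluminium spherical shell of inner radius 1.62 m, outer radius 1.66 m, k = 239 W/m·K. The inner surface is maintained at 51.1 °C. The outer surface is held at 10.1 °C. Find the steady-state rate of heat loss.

Q = 8.28×10^6 W

Q = 4πk·ΔT/(1/r₁ − 1/r₂) = 4π × 239 × 41 / (1/1.62 − 1/1.66) = 8.28×10^6 W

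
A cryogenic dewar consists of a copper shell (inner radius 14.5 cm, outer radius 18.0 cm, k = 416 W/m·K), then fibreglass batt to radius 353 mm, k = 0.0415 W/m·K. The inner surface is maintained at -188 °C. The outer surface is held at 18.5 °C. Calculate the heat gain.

Resistance network (inner→outer):
  R_copper = (1/0.145 − 1/0.180)/(4πk) = 1.341/(4π·416) = 2.565×10^-4 K/W
  R_fibreglass batt = (1/0.180 − 1/0.353)/(4πk) = 2.723/(4π·0.0415) = 5.221 K/W
ΣR = 2.565×10^-4 + 5.221 = 5.221 K/W
Q = ΔT/ΣR = (-188 °C − 18.5 °C)/5.221 = -39.6 W
(Negative Q ⇒ heat flows inward; heat gain = 39.6 W.)

Q = 39.6 W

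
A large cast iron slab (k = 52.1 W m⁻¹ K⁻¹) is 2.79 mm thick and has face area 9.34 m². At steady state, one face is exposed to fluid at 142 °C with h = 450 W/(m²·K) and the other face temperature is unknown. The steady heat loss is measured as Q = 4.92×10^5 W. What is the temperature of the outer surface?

T_out = 22.1 °C

Sum the resistances:
  R_conv,in = 1/(hA) = 1/(450·9.34) = 2.379×10^-4 K/W
  R_cast iron = L/(kA) = 0.00279/(52.1·9.34) = 5.733×10^-6 K/W
ΣR = 2.437×10^-4 K/W
ΔT = Q·ΣR = 4.92×10^5 × 2.437×10^-4 = 119.9 K
Heat flows outward, so T_out = T_in − ΔT = 142 − 119.9 = 22.1 °C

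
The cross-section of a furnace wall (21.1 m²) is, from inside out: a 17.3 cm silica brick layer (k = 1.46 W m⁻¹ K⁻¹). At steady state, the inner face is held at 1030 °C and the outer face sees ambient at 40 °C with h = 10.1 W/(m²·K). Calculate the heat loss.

Q = 96.0 kW

Resistance network (inner→outer):
  R_silica brick = L/(kA) = 0.173/(1.46·21.1) = 0.005616 K/W
  R_conv,out = 1/(hA) = 1/(10.1·21.1) = 0.004692 K/W
ΣR = 0.005616 + 0.004692 = 0.01031 K/W
Q = ΔT/ΣR = (1030 °C − 40 °C)/0.01031 = 96000 W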